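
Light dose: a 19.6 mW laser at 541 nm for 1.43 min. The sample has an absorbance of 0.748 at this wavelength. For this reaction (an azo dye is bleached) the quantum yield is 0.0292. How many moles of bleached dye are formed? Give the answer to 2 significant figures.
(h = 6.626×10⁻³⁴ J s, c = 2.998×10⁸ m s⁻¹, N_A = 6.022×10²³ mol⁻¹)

Photon energy at 541 nm: hc/λ = (6.626×10⁻³⁴)(2.998×10⁸)/(541×10⁻⁹) = 3.672×10⁻¹⁹ J.
Energy delivered: (19.6 mW)(85.8 s) = 1.682 J.
Photons incident: 1.682 / 3.672×10⁻¹⁹ = 4.581×10¹⁸, i.e. 4.581×10¹⁸/6.022×10²³ = 7.607×10⁻⁶ mol.
Fraction absorbed: 1 − 10^(−0.748) = 0.8214.
Photons absorbed: 0.8214 × 7.607×10⁻⁶ = 6.248×10⁻⁶ mol.
Product: Φ × n_abs = 0.0292 × 6.248×10⁻⁶ = 1.824×10⁻⁷ mol.

1.8×10⁻⁷ mol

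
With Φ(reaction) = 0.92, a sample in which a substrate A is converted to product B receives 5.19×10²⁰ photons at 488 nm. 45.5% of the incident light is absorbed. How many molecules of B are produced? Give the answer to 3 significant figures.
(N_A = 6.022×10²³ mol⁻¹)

Moles of photons: 5.19×10²⁰ / 6.022×10²³ = 8.618×10⁻⁴ mol.
Photons absorbed: 0.455 × 8.618×10⁻⁴ = 3.921×10⁻⁴ mol.
Product: Φ × n_abs = 0.92 × 3.921×10⁻⁴ = 3.607×10⁻⁴ mol.
As a count: 3.607×10⁻⁴ × 6.022×10²³ = 2.17×10²⁰.

2.17×10²⁰ molecules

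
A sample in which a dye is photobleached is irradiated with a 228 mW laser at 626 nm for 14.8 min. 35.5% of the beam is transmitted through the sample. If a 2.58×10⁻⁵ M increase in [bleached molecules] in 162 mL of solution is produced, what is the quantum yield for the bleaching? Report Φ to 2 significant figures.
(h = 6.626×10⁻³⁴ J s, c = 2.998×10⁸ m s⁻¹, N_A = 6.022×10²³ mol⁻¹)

Product: (2.58×10⁻⁵ M)(0.162 L) = 4.180×10⁻⁶ mol.
Photon energy at 626 nm: hc/λ = (6.626×10⁻³⁴)(2.998×10⁸)/(626×10⁻⁹) = 3.173×10⁻¹⁹ J.
Energy delivered: (228 mW)(888 s) = 202.5 J.
Photons incident: 202.5 / 3.173×10⁻¹⁹ = 6.382×10²⁰, i.e. 6.382×10²⁰/6.022×10²³ = 0.001060 mol.
Fraction absorbed: 1 − 35.5/100 = 0.6450.
Photons absorbed: 0.6450 × 0.001060 = 6.837×10⁻⁴ mol.
Φ = 4.180×10⁻⁶ mol / 6.837×10⁻⁴ mol photons = 0.0061.

Φ = 0.0061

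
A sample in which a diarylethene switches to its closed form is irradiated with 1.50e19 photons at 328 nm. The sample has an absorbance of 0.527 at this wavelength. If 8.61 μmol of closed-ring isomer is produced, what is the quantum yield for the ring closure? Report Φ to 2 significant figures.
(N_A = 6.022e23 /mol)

Φ = 0.49

Product: 8.61 μmol = 8.61e-6 mol.
Moles of photons: 1.50e19 / 6.022e23 = 2.491e-5 mol.
Fraction absorbed: 1 − 10^(−0.527) = 0.7028.
Photons absorbed: 0.7028 × 2.491e-5 = 1.751e-5 mol.
Φ = 8.61e-6 mol / 1.751e-5 mol photons = 0.49.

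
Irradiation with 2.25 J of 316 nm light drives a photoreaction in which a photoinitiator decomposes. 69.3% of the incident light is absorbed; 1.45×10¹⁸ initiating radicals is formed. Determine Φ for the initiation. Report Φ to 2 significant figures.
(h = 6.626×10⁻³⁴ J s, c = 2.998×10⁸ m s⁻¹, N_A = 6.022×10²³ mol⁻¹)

Φ = 0.58

Product: 1.45×10¹⁸ / 6.022×10²³ = 2.408×10⁻⁶ mol.
Photon energy at 316 nm: hc/λ = (6.626×10⁻³⁴)(2.998×10⁸)/(316×10⁻⁹) = 6.286×10⁻¹⁹ J.
Photons incident: 2.25 / 6.286×10⁻¹⁹ = 3.579×10¹⁸, i.e. 3.579×10¹⁸/6.022×10²³ = 5.943×10⁻⁶ mol.
Photons absorbed: 0.693 × 5.943×10⁻⁶ = 4.118×10⁻⁶ mol.
Φ = 2.408×10⁻⁶ mol / 4.118×10⁻⁶ mol photons = 0.58.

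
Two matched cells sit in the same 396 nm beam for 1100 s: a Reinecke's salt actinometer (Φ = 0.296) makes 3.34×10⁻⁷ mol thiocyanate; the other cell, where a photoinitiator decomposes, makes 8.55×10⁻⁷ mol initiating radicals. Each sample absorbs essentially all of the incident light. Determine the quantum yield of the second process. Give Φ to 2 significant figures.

Photons absorbed by the actinometer: 3.34×10⁻⁷ / 0.296 = 1.128×10⁻⁶ mol.
Φ(unknown) = 8.55×10⁻⁷ / 1.128×10⁻⁶ = 0.76.

Φ = 0.76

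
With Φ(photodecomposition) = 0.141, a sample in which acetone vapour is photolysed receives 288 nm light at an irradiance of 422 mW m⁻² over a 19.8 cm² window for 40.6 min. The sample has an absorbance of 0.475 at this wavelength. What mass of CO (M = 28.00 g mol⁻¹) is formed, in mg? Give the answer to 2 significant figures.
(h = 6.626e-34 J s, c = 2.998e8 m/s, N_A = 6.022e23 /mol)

Photon energy at 288 nm: hc/λ = (6.626e-34)(2.998e8)/(288e-9) = 6.897e-19 J.
Energy delivered: (422 mW m⁻²)(19.8e-4 m²)(2436 s) = 2.035 J.
Photons incident: 2.035 / 6.897e-19 = 2.951e18, i.e. 2.951e18/6.022e23 = 4.900e-6 mol.
Fraction absorbed: 1 − 10^(−0.475) = 0.6650.
Photons absorbed: 0.6650 × 4.900e-6 = 3.259e-6 mol.
Product: Φ × n_abs = 0.141 × 3.259e-6 = 4.595e-7 mol.
Mass: 4.595e-7 × 28.00 = 1.287e-5 g = 0.013 mg.

0.013 mg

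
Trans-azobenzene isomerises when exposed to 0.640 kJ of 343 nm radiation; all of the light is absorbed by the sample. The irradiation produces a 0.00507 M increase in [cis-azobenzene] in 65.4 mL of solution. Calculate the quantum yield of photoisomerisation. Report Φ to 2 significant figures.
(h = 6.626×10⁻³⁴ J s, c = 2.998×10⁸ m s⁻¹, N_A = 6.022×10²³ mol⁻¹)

Φ = 0.18

Product: (0.00507 M)(0.0654 L) = 3.316×10⁻⁴ mol.
Photon energy at 343 nm: hc/λ = (6.626×10⁻³⁴)(2.998×10⁸)/(343×10⁻⁹) = 5.791×10⁻¹⁹ J.
Incident energy: 0.640 kJ = 640 J.
Photons incident: 640 / 5.791×10⁻¹⁹ = 1.105×10²¹, i.e. 1.105×10²¹/6.022×10²³ = 0.001835 mol.
Φ = 3.316×10⁻⁴ mol / 0.001835 mol photons = 0.18.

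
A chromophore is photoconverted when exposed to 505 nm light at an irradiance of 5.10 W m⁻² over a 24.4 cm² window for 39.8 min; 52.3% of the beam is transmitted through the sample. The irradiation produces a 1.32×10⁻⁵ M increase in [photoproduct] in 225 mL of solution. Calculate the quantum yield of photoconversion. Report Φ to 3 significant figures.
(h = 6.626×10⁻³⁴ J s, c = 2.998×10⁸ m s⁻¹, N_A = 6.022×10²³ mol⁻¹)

Φ = 0.0496

Product: (1.32×10⁻⁵ M)(0.225 L) = 2.970×10⁻⁶ mol.
Photon energy at 505 nm: hc/λ = (6.626×10⁻³⁴)(2.998×10⁸)/(505×10⁻⁹) = 3.934×10⁻¹⁹ J.
Energy delivered: (5.10 W m⁻²)(24.4×10⁻⁴ m²)(2388 s) = 29.72 J.
Photons incident: 29.72 / 3.934×10⁻¹⁹ = 7.555×10¹⁹, i.e. 7.555×10¹⁹/6.022×10²³ = 1.255×10⁻⁴ mol.
Fraction absorbed: 1 − 52.3/100 = 0.4770.
Photons absorbed: 0.4770 × 1.255×10⁻⁴ = 5.986×10⁻⁵ mol.
Φ = 2.970×10⁻⁶ mol / 5.986×10⁻⁵ mol photons = 0.0496.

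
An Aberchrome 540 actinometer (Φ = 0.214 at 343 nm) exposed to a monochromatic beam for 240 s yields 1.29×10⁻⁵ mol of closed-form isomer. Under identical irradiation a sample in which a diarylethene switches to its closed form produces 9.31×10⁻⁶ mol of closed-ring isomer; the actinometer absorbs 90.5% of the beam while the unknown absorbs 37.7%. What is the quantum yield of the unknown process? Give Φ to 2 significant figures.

Photons absorbed by the actinometer: 1.29×10⁻⁵ / 0.214 = 6.028×10⁻⁵ mol.
Incident flux: 6.028×10⁻⁵ / 0.905 = 6.661×10⁻⁵ einstein.
Absorbed by unknown: 0.377 × 6.661×10⁻⁵ = 2.511×10⁻⁵ mol.
Φ(unknown) = 9.31×10⁻⁶ / 2.511×10⁻⁵ = 0.37.

Φ = 0.37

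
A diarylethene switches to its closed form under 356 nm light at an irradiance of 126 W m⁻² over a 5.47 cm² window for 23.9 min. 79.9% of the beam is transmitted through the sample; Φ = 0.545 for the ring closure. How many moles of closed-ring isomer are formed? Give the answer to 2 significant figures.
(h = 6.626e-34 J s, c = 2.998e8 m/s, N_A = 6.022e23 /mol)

3.2e-5 mol

Photon energy at 356 nm: hc/λ = (6.626e-34)(2.998e8)/(356e-9) = 5.580e-19 J.
Energy delivered: (126 W m⁻²)(5.47e-4 m²)(1434 s) = 98.83 J.
Photons incident: 98.83 / 5.580e-19 = 1.771e20, i.e. 1.771e20/6.022e23 = 2.941e-4 mol.
Fraction absorbed: 1 − 79.9/100 = 0.2010.
Photons absorbed: 0.2010 × 2.941e-4 = 5.911e-5 mol.
Product: Φ × n_abs = 0.545 × 5.911e-5 = 3.221e-5 mol.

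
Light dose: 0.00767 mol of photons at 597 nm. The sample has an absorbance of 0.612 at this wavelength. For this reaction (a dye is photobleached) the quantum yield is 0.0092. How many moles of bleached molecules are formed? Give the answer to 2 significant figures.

Fraction absorbed: 1 − 10^(−0.612) = 0.7557.
Photons absorbed: 0.7557 × 0.00767 = 0.005796 mol.
Product: Φ × n_abs = 0.0092 × 0.005796 = 5.332e-5 mol.

5.3e-5 mol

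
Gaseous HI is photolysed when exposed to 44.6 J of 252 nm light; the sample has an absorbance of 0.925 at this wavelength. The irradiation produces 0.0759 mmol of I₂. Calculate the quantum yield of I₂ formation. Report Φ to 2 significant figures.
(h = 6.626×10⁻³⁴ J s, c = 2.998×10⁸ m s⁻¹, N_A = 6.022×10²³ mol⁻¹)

Φ = 0.92

Product: 0.0759 mmol = 7.59×10⁻⁵ mol.
Photon energy at 252 nm: hc/λ = (6.626×10⁻³⁴)(2.998×10⁸)/(252×10⁻⁹) = 7.883×10⁻¹⁹ J.
Photons incident: 44.6 / 7.883×10⁻¹⁹ = 5.658×10¹⁹, i.e. 5.658×10¹⁹/6.022×10²³ = 9.396×10⁻⁵ mol.
Fraction absorbed: 1 − 10^(−0.925) = 0.8811.
Photons absorbed: 0.8811 × 9.396×10⁻⁵ = 8.279×10⁻⁵ mol.
Φ = 7.59×10⁻⁵ mol / 8.279×10⁻⁵ mol photons = 0.92.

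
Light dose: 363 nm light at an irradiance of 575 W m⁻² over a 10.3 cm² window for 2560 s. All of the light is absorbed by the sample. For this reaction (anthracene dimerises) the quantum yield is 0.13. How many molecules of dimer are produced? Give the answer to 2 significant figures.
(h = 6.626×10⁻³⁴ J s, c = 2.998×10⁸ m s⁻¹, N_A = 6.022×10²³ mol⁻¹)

Photon energy at 363 nm: hc/λ = (6.626×10⁻³⁴)(2.998×10⁸)/(363×10⁻⁹) = 5.472×10⁻¹⁹ J.
Energy delivered: (575 W m⁻²)(10.3×10⁻⁴ m²)(2560 s) = 1516 J.
Photons incident: 1516 / 5.472×10⁻¹⁹ = 2.770×10²¹, i.e. 2.770×10²¹/6.022×10²³ = 0.004600 mol.
Product: Φ × n_abs = 0.13 × 0.004600 = 5.980×10⁻⁴ mol.
As a count: 5.980×10⁻⁴ × 6.022×10²³ = 3.6×10²⁰.

3.6×10²⁰ molecules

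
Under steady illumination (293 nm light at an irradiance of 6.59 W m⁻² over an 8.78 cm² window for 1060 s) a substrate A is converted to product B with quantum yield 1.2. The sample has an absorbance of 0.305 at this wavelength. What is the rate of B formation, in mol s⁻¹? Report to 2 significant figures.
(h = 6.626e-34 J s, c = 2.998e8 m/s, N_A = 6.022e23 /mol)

8.6e-9 mol s⁻¹

Photon energy at 293 nm: hc/λ = (6.626e-34)(2.998e8)/(293e-9) = 6.780e-19 J.
Energy delivered: (6.59 W m⁻²)(8.78e-4 m²)(1060 s) = 6.133 J.
Photons incident: 6.133 / 6.780e-19 = 9.046e18, i.e. 9.046e18/6.022e23 = 1.502e-5 mol.
Fraction absorbed: 1 − 10^(−0.305) = 0.5045.
Photons absorbed: 0.5045 × 1.502e-5 = 7.578e-6 mol.
Product formed: 1.2 × 7.578e-6 = 9.094e-6 mol.
Rate: 9.094e-6 / 1060 s = 8.6e-9 mol s⁻¹.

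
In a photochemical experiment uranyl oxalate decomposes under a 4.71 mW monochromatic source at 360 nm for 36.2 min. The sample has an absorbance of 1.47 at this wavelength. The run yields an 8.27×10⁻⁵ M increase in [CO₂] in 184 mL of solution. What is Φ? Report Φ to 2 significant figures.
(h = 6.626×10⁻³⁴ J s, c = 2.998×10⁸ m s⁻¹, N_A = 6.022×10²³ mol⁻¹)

Φ = 0.51

Product: (8.27×10⁻⁵ M)(0.184 L) = 1.522×10⁻⁵ mol.
Photon energy at 360 nm: hc/λ = (6.626×10⁻³⁴)(2.998×10⁸)/(360×10⁻⁹) = 5.518×10⁻¹⁹ J.
Energy delivered: (4.71 mW)(2172 s) = 10.23 J.
Photons incident: 10.23 / 5.518×10⁻¹⁹ = 1.854×10¹⁹, i.e. 1.854×10¹⁹/6.022×10²³ = 3.079×10⁻⁵ mol.
Fraction absorbed: 1 − 10^(−1.47) = 0.9661.
Photons absorbed: 0.9661 × 3.079×10⁻⁵ = 2.975×10⁻⁵ mol.
Φ = 1.522×10⁻⁵ mol / 2.975×10⁻⁵ mol photons = 0.51.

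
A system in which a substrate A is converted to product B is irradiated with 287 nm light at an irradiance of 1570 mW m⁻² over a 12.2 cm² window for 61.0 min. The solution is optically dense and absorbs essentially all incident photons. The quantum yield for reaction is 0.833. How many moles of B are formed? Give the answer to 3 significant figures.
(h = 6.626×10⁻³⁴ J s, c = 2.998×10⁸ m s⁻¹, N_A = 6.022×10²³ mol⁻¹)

Photon energy at 287 nm: hc/λ = (6.626×10⁻³⁴)(2.998×10⁸)/(287×10⁻⁹) = 6.922×10⁻¹⁹ J.
Energy delivered: (1570 mW m⁻²)(12.2×10⁻⁴ m²)(3660 s) = 7.010 J.
Photons incident: 7.010 / 6.922×10⁻¹⁹ = 1.013×10¹⁹, i.e. 1.013×10¹⁹/6.022×10²³ = 1.682×10⁻⁵ mol.
Product: Φ × n_abs = 0.833 × 1.682×10⁻⁵ = 1.401×10⁻⁵ mol.

1.40×10⁻⁵ mol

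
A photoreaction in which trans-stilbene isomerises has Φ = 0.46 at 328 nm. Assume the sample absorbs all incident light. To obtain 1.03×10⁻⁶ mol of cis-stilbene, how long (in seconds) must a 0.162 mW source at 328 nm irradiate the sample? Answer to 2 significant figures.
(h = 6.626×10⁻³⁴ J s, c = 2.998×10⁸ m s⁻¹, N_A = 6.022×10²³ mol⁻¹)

Photons that must be absorbed: 1.03×10⁻⁶ / 0.46 = 2.239×10⁻⁶ mol.
Photon energy: hc/λ = 6.056×10⁻¹⁹ J; per mole, 3.647×10⁵ J mol⁻¹.
Energy required: 2.239×10⁻⁶ × 3.647×10⁵ = 0.8166 J.
Time: 0.8166 J / 0.000162 W = 5000 s.

t ≈ 5000 s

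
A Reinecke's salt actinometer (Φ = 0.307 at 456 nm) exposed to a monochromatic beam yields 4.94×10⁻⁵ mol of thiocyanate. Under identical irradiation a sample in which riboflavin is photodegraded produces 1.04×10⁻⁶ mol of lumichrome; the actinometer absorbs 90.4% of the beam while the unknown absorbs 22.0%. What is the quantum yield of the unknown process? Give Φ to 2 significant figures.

Φ = 0.027

Photons absorbed by the actinometer: 4.94×10⁻⁵ / 0.307 = 1.609×10⁻⁴ mol.
Incident flux: 1.609×10⁻⁴ / 0.904 = 1.780×10⁻⁴ einstein.
Absorbed by unknown: 0.220 × 1.780×10⁻⁴ = 3.916×10⁻⁵ mol.
Φ(unknown) = 1.04×10⁻⁶ / 3.916×10⁻⁵ = 0.027.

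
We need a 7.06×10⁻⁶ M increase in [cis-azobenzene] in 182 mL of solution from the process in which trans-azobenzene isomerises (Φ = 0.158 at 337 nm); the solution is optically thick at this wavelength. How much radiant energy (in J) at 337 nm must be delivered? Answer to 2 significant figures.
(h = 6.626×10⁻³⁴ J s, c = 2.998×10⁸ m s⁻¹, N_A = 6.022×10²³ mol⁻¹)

2.9 J

Product: (7.06×10⁻⁶ M)(0.182 L) = 1.285×10⁻⁶ mol.
Photons that must be absorbed: 1.285×10⁻⁶ / 0.158 = 8.133×10⁻⁶ mol.
Photon energy: hc/λ = 5.895×10⁻¹⁹ J; per mole, 3.550×10⁵ J mol⁻¹.
Energy required: 8.133×10⁻⁶ × 3.550×10⁵ = 2.9 J.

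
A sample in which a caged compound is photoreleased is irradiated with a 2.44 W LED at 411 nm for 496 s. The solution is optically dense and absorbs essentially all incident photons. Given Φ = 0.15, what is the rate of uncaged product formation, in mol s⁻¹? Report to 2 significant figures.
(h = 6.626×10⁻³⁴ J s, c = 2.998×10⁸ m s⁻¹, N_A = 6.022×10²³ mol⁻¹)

Photon energy at 411 nm: hc/λ = (6.626×10⁻³⁴)(2.998×10⁸)/(411×10⁻⁹) = 4.833×10⁻¹⁹ J.
Energy delivered: (2.44 W)(496 s) = 1210 J.
Photons incident: 1210 / 4.833×10⁻¹⁹ = 2.504×10²¹, i.e. 2.504×10²¹/6.022×10²³ = 0.004158 mol.
Product formed: 0.15 × 0.004158 = 6.237×10⁻⁴ mol.
Rate: 6.237×10⁻⁴ / 496 s = 1.3×10⁻⁶ mol s⁻¹.

1.3×10⁻⁶ mol s⁻¹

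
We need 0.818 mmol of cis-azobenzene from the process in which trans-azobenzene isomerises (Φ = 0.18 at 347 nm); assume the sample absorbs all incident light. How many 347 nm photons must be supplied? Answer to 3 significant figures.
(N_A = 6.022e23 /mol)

2.74e21 photons

Product: 0.818 mmol = 8.18e-4 mol.
Photons that must be absorbed: 8.18e-4 / 0.18 = 0.004544 mol.
Photon count: 0.004544 × 6.022e23 = 2.74e21.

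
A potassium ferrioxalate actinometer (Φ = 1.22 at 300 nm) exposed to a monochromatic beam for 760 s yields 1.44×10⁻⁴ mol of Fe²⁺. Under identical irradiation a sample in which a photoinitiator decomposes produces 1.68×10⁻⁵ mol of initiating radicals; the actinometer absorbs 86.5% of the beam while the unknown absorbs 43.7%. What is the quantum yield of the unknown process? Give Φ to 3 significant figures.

Φ = 0.282

Photons absorbed by the actinometer: 1.44×10⁻⁴ / 1.22 = 1.180×10⁻⁴ mol.
Incident flux: 1.180×10⁻⁴ / 0.865 = 1.364×10⁻⁴ einstein.
Absorbed by unknown: 0.437 × 1.364×10⁻⁴ = 5.961×10⁻⁵ mol.
Φ(unknown) = 1.68×10⁻⁵ / 5.961×10⁻⁵ = 0.282.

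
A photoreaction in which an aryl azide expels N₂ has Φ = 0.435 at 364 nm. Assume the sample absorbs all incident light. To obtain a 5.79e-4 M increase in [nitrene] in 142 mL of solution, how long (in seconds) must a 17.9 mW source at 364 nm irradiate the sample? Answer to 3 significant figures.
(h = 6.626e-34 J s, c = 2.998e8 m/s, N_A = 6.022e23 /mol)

t ≈ 3470 s

Product: (5.79e-4 M)(0.142 L) = 8.222e-5 mol.
Photons that must be absorbed: 8.222e-5 / 0.435 = 1.890e-4 mol.
Photon energy: hc/λ = 5.457e-19 J; per mole, 3.286e5 J mol⁻¹.
Energy required: 1.890e-4 × 3.286e5 = 62.11 J.
Time: 62.11 J / 0.0179 W = 3470 s.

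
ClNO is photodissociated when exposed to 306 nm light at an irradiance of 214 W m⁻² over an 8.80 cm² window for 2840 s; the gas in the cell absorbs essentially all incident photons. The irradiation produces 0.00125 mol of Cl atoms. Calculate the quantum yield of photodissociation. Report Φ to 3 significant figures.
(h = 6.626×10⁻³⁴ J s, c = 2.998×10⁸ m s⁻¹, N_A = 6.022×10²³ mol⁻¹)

Photon energy at 306 nm: hc/λ = (6.626×10⁻³⁴)(2.998×10⁸)/(306×10⁻⁹) = 6.492×10⁻¹⁹ J.
Energy delivered: (214 W m⁻²)(8.80×10⁻⁴ m²)(2840 s) = 534.8 J.
Photons incident: 534.8 / 6.492×10⁻¹⁹ = 8.238×10²⁰, i.e. 8.238×10²⁰/6.022×10²³ = 0.001368 mol.
Φ = 0.00125 mol / 0.001368 mol photons = 0.914.

Φ = 0.914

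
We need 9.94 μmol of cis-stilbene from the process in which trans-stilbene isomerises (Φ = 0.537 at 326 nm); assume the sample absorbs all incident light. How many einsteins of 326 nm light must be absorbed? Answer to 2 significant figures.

1.9e-5 einstein

Product: 9.94 μmol = 9.94e-6 mol.
Photons that must be absorbed: 9.94e-6 / 0.537 = 1.851e-5 mol.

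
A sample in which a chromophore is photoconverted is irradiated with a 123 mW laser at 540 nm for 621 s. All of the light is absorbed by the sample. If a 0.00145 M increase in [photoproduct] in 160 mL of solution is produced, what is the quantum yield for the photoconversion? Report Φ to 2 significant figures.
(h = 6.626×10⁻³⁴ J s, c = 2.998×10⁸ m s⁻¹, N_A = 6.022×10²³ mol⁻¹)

Product: (0.00145 M)(0.16 L) = 2.320×10⁻⁴ mol.
Photon energy at 540 nm: hc/λ = (6.626×10⁻³⁴)(2.998×10⁸)/(540×10⁻⁹) = 3.679×10⁻¹⁹ J.
Energy delivered: (123 mW)(621 s) = 76.38 J.
Photons incident: 76.38 / 3.679×10⁻¹⁹ = 2.076×10²⁰, i.e. 2.076×10²⁰/6.022×10²³ = 3.447×10⁻⁴ mol.
Φ = 2.320×10⁻⁴ mol / 3.447×10⁻⁴ mol photons = 0.67.

Φ = 0.67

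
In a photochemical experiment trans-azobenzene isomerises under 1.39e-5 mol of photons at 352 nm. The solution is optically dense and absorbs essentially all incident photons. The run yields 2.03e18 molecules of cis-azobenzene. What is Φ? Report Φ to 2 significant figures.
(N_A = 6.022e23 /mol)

Product: 2.03e18 / 6.022e23 = 3.371e-6 mol.
Φ = 3.371e-6 mol / 1.39e-5 mol photons = 0.24.

Φ = 0.24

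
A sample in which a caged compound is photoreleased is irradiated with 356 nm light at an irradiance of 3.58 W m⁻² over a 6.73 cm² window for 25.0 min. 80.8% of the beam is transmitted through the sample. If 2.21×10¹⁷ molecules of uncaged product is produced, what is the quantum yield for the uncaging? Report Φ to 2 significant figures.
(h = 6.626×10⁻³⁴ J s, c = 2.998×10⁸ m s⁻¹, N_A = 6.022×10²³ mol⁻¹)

Φ = 0.18

Product: 2.21×10¹⁷ / 6.022×10²³ = 3.670×10⁻⁷ mol.
Photon energy at 356 nm: hc/λ = (6.626×10⁻³⁴)(2.998×10⁸)/(356×10⁻⁹) = 5.580×10⁻¹⁹ J.
Energy delivered: (3.58 W m⁻²)(6.73×10⁻⁴ m²)(1500 s) = 3.614 J.
Photons incident: 3.614 / 5.580×10⁻¹⁹ = 6.477×10¹⁸, i.e. 6.477×10¹⁸/6.022×10²³ = 1.076×10⁻⁵ mol.
Fraction absorbed: 1 − 80.8/100 = 0.1920.
Photons absorbed: 0.1920 × 1.076×10⁻⁵ = 2.066×10⁻⁶ mol.
Φ = 3.670×10⁻⁷ mol / 2.066×10⁻⁶ mol photons = 0.18.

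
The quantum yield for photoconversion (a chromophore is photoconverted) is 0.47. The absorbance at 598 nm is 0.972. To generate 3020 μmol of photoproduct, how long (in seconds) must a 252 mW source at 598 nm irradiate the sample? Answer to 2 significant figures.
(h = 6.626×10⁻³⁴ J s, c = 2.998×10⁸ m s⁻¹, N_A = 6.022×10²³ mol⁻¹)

Product: 3020 μmol = 0.00302 mol.
Photons that must be absorbed: 0.00302 / 0.47 = 0.006426 mol.
Fraction absorbed: 1 − 10^(−0.972) = 0.8933.
Incident photons needed: 0.006426 / 0.8933 = 0.007194 mol.
Photon energy: hc/λ = 3.322×10⁻¹⁹ J; per mole, 2.001×10⁵ J mol⁻¹.
Energy required: 0.007194 × 2.001×10⁵ = 1440 J.
Time: 1440 J / 0.252 W = 5700 s.

t ≈ 5700 s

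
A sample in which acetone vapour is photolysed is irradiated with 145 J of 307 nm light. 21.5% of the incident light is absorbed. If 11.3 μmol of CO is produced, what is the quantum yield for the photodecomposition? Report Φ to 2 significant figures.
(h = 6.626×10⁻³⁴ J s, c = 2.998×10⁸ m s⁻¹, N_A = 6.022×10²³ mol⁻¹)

Φ = 0.14

Product: 11.3 μmol = 1.13×10⁻⁵ mol.
Photon energy at 307 nm: hc/λ = (6.626×10⁻³⁴)(2.998×10⁸)/(307×10⁻⁹) = 6.471×10⁻¹⁹ J.
Photons incident: 145 / 6.471×10⁻¹⁹ = 2.241×10²⁰, i.e. 2.241×10²⁰/6.022×10²³ = 3.721×10⁻⁴ mol.
Photons absorbed: 0.215 × 3.721×10⁻⁴ = 8.000×10⁻⁵ mol.
Φ = 1.13×10⁻⁵ mol / 8.000×10⁻⁵ mol photons = 0.14.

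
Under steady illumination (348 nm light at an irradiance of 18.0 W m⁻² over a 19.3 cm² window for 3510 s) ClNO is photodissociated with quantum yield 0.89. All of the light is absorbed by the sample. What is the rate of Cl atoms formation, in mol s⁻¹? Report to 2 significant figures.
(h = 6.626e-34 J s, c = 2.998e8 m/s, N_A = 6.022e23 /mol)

9.0e-8 mol s⁻¹

Photon energy at 348 nm: hc/λ = (6.626e-34)(2.998e8)/(348e-9) = 5.708e-19 J.
Energy delivered: (18.0 W m⁻²)(19.3e-4 m²)(3510 s) = 121.9 J.
Photons incident: 121.9 / 5.708e-19 = 2.136e20, i.e. 2.136e20/6.022e23 = 3.547e-4 mol.
Product formed: 0.89 × 3.547e-4 = 3.157e-4 mol.
Rate: 3.157e-4 / 3510 s = 9.0e-8 mol s⁻¹.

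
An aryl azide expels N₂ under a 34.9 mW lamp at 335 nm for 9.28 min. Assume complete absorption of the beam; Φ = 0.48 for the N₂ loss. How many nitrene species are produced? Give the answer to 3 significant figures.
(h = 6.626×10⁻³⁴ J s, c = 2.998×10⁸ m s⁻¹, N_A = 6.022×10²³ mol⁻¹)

Photon energy at 335 nm: hc/λ = (6.626×10⁻³⁴)(2.998×10⁸)/(335×10⁻⁹) = 5.930×10⁻¹⁹ J.
Energy delivered: (34.9 mW)(556.8 s) = 19.43 J.
Photons incident: 19.43 / 5.930×10⁻¹⁹ = 3.277×10¹⁹, i.e. 3.277×10¹⁹/6.022×10²³ = 5.442×10⁻⁵ mol.
Product: Φ × n_abs = 0.48 × 5.442×10⁻⁵ = 2.612×10⁻⁵ mol.
As a count: 2.612×10⁻⁵ × 6.022×10²³ = 1.57×10¹⁹.

1.57×10¹⁹ species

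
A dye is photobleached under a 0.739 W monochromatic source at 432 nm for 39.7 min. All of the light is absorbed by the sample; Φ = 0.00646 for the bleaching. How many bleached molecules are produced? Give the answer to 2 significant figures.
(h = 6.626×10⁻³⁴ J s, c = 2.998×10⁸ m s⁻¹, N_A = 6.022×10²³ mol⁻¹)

Photon energy at 432 nm: hc/λ = (6.626×10⁻³⁴)(2.998×10⁸)/(432×10⁻⁹) = 4.598×10⁻¹⁹ J.
Energy delivered: (0.739 W)(2382 s) = 1760 J.
Photons incident: 1760 / 4.598×10⁻¹⁹ = 3.828×10²¹, i.e. 3.828×10²¹/6.022×10²³ = 0.006357 mol.
Product: Φ × n_abs = 0.00646 × 0.006357 = 4.107×10⁻⁵ mol.
As a count: 4.107×10⁻⁵ × 6.022×10²³ = 2.5×10¹⁹.

2.5×10¹⁹ bleached molecules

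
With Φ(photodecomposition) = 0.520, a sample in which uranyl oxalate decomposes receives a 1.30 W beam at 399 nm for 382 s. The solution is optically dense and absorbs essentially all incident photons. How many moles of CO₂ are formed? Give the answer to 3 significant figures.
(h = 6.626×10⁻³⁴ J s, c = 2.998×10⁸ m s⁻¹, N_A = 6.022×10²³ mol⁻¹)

Photon energy at 399 nm: hc/λ = (6.626×10⁻³⁴)(2.998×10⁸)/(399×10⁻⁹) = 4.979×10⁻¹⁹ J.
Energy delivered: (1.30 W)(382 s) = 496.6 J.
Photons incident: 496.6 / 4.979×10⁻¹⁹ = 9.974×10²⁰, i.e. 9.974×10²⁰/6.022×10²³ = 0.001656 mol.
Product: Φ × n_abs = 0.520 × 0.001656 = 8.611×10⁻⁴ mol.

8.61×10⁻⁴ mol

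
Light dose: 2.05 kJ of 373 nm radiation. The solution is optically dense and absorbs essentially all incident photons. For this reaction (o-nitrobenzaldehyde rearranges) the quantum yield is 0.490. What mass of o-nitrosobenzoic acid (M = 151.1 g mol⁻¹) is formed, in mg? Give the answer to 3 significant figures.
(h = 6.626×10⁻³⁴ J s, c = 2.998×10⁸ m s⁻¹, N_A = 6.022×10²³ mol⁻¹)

473 mg

Photon energy at 373 nm: hc/λ = (6.626×10⁻³⁴)(2.998×10⁸)/(373×10⁻⁹) = 5.326×10⁻¹⁹ J.
Incident energy: 2.05 kJ = 2050 J.
Photons incident: 2050 / 5.326×10⁻¹⁹ = 3.849×10²¹, i.e. 3.849×10²¹/6.022×10²³ = 0.006392 mol.
Product: Φ × n_abs = 0.490 × 0.006392 = 0.003132 mol.
Mass: 0.003132 × 151.1 = 0.4732 g = 473 mg.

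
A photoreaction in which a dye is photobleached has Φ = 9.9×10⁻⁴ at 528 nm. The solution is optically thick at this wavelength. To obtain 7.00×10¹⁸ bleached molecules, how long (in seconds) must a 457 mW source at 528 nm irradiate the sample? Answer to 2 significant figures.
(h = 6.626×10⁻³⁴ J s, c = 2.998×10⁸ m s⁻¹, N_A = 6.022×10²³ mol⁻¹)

Product: 7.00×10¹⁸ / 6.022×10²³ = 1.162×10⁻⁵ mol.
Photons that must be absorbed: 1.162×10⁻⁵ / 9.9×10⁻⁴ = 0.01174 mol.
Photon energy: hc/λ = 3.762×10⁻¹⁹ J; per mole, 2.265×10⁵ J mol⁻¹.
Energy required: 0.01174 × 2.265×10⁵ = 2659 J.
Time: 2659 J / 0.457 W = 5800 s.

t ≈ 5800 s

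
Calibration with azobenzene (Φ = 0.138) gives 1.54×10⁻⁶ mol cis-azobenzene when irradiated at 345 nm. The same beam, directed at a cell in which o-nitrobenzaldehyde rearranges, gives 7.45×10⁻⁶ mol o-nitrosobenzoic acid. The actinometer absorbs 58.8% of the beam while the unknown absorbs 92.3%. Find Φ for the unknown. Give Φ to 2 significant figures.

Φ = 0.43

Photons absorbed by the actinometer: 1.54×10⁻⁶ / 0.138 = 1.116×10⁻⁵ mol.
Incident flux: 1.116×10⁻⁵ / 0.588 = 1.898×10⁻⁵ einstein.
Absorbed by unknown: 0.923 × 1.898×10⁻⁵ = 1.752×10⁻⁵ mol.
Φ(unknown) = 7.45×10⁻⁶ / 1.752×10⁻⁵ = 0.43.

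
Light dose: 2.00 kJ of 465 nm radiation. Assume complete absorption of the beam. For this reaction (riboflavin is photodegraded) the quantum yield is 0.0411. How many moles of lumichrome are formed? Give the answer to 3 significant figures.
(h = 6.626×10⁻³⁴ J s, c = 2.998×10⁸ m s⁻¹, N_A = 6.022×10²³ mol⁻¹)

Photon energy at 465 nm: hc/λ = (6.626×10⁻³⁴)(2.998×10⁸)/(465×10⁻⁹) = 4.272×10⁻¹⁹ J.
Incident energy: 2.00 kJ = 2000 J.
Photons incident: 2000 / 4.272×10⁻¹⁹ = 4.682×10²¹, i.e. 4.682×10²¹/6.022×10²³ = 0.007775 mol.
Product: Φ × n_abs = 0.0411 × 0.007775 = 3.196×10⁻⁴ mol.

3.20×10⁻⁴ mol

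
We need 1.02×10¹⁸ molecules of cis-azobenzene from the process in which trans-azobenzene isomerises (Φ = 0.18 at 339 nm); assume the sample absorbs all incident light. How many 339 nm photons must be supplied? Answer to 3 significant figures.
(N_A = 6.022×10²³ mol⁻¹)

5.67×10¹⁸ photons

Product: 1.02×10¹⁸ / 6.022×10²³ = 1.694×10⁻⁶ mol.
Photons that must be absorbed: 1.694×10⁻⁶ / 0.18 = 9.411×10⁻⁶ mol.
Photon count: 9.411×10⁻⁶ × 6.022×10²³ = 5.67×10¹⁸.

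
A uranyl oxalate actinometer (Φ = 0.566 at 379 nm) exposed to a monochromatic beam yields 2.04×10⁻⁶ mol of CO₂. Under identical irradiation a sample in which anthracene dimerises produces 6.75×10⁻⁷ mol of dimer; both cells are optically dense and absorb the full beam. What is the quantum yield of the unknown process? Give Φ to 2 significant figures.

Φ = 0.19

Photons absorbed by the actinometer: 2.04×10⁻⁶ / 0.566 = 3.604×10⁻⁶ mol.
Φ(unknown) = 6.75×10⁻⁷ / 3.604×10⁻⁶ = 0.19.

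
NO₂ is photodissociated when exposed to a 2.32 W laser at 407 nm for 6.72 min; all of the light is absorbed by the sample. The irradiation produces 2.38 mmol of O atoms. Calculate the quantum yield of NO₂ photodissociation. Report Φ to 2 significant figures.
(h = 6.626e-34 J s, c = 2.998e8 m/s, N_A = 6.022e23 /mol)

Φ = 0.75

Product: 2.38 mmol = 0.00238 mol.
Photon energy at 407 nm: hc/λ = (6.626e-34)(2.998e8)/(407e-9) = 4.881e-19 J.
Energy delivered: (2.32 W)(403.2 s) = 935.4 J.
Photons incident: 935.4 / 4.881e-19 = 1.916e21, i.e. 1.916e21/6.022e23 = 0.003182 mol.
Φ = 0.00238 mol / 0.003182 mol photons = 0.75.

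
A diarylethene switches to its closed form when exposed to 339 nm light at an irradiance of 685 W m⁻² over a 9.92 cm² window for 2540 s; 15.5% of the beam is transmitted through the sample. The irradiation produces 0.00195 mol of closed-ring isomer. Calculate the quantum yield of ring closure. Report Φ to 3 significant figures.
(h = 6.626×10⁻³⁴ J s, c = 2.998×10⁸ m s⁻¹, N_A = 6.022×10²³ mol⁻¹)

Photon energy at 339 nm: hc/λ = (6.626×10⁻³⁴)(2.998×10⁸)/(339×10⁻⁹) = 5.860×10⁻¹⁹ J.
Energy delivered: (685 W m⁻²)(9.92×10⁻⁴ m²)(2540 s) = 1726 J.
Photons incident: 1726 / 5.860×10⁻¹⁹ = 2.945×10²¹, i.e. 2.945×10²¹/6.022×10²³ = 0.004890 mol.
Fraction absorbed: 1 − 15.5/100 = 0.8450.
Photons absorbed: 0.8450 × 0.004890 = 0.004132 mol.
Φ = 0.00195 mol / 0.004132 mol photons = 0.472.

Φ = 0.472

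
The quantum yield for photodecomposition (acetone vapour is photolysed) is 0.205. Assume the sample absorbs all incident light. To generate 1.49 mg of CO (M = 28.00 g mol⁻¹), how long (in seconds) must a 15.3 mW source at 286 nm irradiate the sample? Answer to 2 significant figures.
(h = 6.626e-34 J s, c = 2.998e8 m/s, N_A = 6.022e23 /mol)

Product: 1.49 mg / 28.00 g mol⁻¹ = 5.321e-5 mol.
Photons that must be absorbed: 5.321e-5 / 0.205 = 2.596e-4 mol.
Photon energy: hc/λ = 6.946e-19 J; per mole, 4.183e5 J mol⁻¹.
Energy required: 2.596e-4 × 4.183e5 = 108.6 J.
Time: 108.6 J / 0.0153 W = 7100 s.

t ≈ 7100 s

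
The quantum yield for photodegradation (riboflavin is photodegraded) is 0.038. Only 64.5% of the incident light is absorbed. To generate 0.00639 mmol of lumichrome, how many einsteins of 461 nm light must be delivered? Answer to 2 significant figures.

2.6×10⁻⁴ einstein

Product: 0.00639 mmol = 6.39×10⁻⁶ mol.
Photons that must be absorbed: 6.39×10⁻⁶ / 0.038 = 1.682×10⁻⁴ mol.
Incident photons needed: 1.682×10⁻⁴ / 0.645 = 2.608×10⁻⁴ mol.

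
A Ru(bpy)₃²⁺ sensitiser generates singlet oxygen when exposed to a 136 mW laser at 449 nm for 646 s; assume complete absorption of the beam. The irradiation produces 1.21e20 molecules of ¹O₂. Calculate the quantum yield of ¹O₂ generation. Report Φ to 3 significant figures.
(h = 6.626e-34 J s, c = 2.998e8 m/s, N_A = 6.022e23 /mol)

Φ = 0.609

Product: 1.21e20 / 6.022e23 = 2.009e-4 mol.
Photon energy at 449 nm: hc/λ = (6.626e-34)(2.998e8)/(449e-9) = 4.424e-19 J.
Energy delivered: (136 mW)(646 s) = 87.86 J.
Photons incident: 87.86 / 4.424e-19 = 1.986e20, i.e. 1.986e20/6.022e23 = 3.298e-4 mol.
Φ = 2.009e-4 mol / 3.298e-4 mol photons = 0.609.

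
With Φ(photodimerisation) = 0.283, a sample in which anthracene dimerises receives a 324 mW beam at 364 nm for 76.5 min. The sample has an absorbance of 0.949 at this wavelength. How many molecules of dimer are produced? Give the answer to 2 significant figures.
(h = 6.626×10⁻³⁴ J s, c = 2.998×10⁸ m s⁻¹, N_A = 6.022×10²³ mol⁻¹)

6.8×10²⁰ molecules

Photon energy at 364 nm: hc/λ = (6.626×10⁻³⁴)(2.998×10⁸)/(364×10⁻⁹) = 5.457×10⁻¹⁹ J.
Energy delivered: (324 mW)(4590 s) = 1487 J.
Photons incident: 1487 / 5.457×10⁻¹⁹ = 2.725×10²¹, i.e. 2.725×10²¹/6.022×10²³ = 0.004525 mol.
Fraction absorbed: 1 − 10^(−0.949) = 0.8875.
Photons absorbed: 0.8875 × 0.004525 = 0.004016 mol.
Product: Φ × n_abs = 0.283 × 0.004016 = 0.001137 mol.
As a count: 0.001137 × 6.022×10²³ = 6.8×10²⁰.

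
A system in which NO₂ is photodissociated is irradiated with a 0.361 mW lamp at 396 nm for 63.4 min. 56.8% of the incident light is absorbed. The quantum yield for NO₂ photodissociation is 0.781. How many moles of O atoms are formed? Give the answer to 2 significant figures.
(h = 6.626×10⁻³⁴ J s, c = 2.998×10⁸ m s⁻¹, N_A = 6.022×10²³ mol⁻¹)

2.0×10⁻⁶ mol

Photon energy at 396 nm: hc/λ = (6.626×10⁻³⁴)(2.998×10⁸)/(396×10⁻⁹) = 5.016×10⁻¹⁹ J.
Energy delivered: (0.361 mW)(3804 s) = 1.373 J.
Photons incident: 1.373 / 5.016×10⁻¹⁹ = 2.737×10¹⁸, i.e. 2.737×10¹⁸/6.022×10²³ = 4.545×10⁻⁶ mol.
Photons absorbed: 0.568 × 4.545×10⁻⁶ = 2.582×10⁻⁶ mol.
Product: Φ × n_abs = 0.781 × 2.582×10⁻⁶ = 2.017×10⁻⁶ mol.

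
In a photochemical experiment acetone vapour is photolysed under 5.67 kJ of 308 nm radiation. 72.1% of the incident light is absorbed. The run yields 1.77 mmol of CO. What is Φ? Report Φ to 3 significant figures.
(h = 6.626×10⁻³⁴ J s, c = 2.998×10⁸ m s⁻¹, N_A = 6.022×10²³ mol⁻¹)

Product: 1.77 mmol = 0.00177 mol.
Photon energy at 308 nm: hc/λ = (6.626×10⁻³⁴)(2.998×10⁸)/(308×10⁻⁹) = 6.450×10⁻¹⁹ J.
Incident energy: 5.67 kJ = 5670 J.
Photons incident: 5670 / 6.450×10⁻¹⁹ = 8.791×10²¹, i.e. 8.791×10²¹/6.022×10²³ = 0.01460 mol.
Photons absorbed: 0.721 × 0.01460 = 0.01053 mol.
Φ = 0.00177 mol / 0.01053 mol photons = 0.168.

Φ = 0.168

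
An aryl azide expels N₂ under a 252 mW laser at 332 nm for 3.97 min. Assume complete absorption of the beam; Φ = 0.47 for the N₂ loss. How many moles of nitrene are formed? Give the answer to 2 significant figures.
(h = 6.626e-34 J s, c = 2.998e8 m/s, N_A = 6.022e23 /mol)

7.8e-5 mol

Photon energy at 332 nm: hc/λ = (6.626e-34)(2.998e8)/(332e-9) = 5.983e-19 J.
Energy delivered: (252 mW)(238.2 s) = 60.03 J.
Photons incident: 60.03 / 5.983e-19 = 1.003e20, i.e. 1.003e20/6.022e23 = 1.666e-4 mol.
Product: Φ × n_abs = 0.47 × 1.666e-4 = 7.830e-5 mol.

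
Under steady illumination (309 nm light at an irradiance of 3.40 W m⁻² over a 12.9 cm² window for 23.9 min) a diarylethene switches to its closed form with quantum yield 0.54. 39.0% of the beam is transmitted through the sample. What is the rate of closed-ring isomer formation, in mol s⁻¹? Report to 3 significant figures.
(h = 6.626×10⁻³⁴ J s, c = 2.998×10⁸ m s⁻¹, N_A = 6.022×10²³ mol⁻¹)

3.73×10⁻⁹ mol s⁻¹

Photon energy at 309 nm: hc/λ = (6.626×10⁻³⁴)(2.998×10⁸)/(309×10⁻⁹) = 6.429×10⁻¹⁹ J.
Energy delivered: (3.40 W m⁻²)(12.9×10⁻⁴ m²)(1434 s) = 6.290 J.
Photons incident: 6.290 / 6.429×10⁻¹⁹ = 9.784×10¹⁸, i.e. 9.784×10¹⁸/6.022×10²³ = 1.625×10⁻⁵ mol.
Fraction absorbed: 1 − 39.0/100 = 0.6100.
Photons absorbed: 0.6100 × 1.625×10⁻⁵ = 9.912×10⁻⁶ mol.
Product formed: 0.54 × 9.912×10⁻⁶ = 5.352×10⁻⁶ mol.
Rate: 5.352×10⁻⁶ / 1434 s = 3.73×10⁻⁹ mol s⁻¹.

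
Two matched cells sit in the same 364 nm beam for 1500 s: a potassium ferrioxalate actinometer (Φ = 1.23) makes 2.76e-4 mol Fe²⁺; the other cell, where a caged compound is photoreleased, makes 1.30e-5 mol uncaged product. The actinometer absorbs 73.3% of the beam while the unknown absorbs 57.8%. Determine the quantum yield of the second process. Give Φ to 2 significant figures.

Photons absorbed by the actinometer: 2.76e-4 / 1.23 = 2.244e-4 mol.
Incident flux: 2.244e-4 / 0.733 = 3.061e-4 einstein.
Absorbed by unknown: 0.578 × 3.061e-4 = 1.769e-4 mol.
Φ(unknown) = 1.30e-5 / 1.769e-4 = 0.073.

Φ = 0.073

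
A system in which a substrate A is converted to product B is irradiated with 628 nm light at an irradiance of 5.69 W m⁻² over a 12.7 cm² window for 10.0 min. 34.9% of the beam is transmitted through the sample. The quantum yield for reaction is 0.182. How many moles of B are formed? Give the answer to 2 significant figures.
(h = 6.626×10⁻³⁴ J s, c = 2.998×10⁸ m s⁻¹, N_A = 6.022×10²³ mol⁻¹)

2.7×10⁻⁶ mol

Photon energy at 628 nm: hc/λ = (6.626×10⁻³⁴)(2.998×10⁸)/(628×10⁻⁹) = 3.163×10⁻¹⁹ J.
Energy delivered: (5.69 W m⁻²)(12.7×10⁻⁴ m²)(600 s) = 4.336 J.
Photons incident: 4.336 / 3.163×10⁻¹⁹ = 1.371×10¹⁹, i.e. 1.371×10¹⁹/6.022×10²³ = 2.277×10⁻⁵ mol.
Fraction absorbed: 1 − 34.9/100 = 0.6510.
Photons absorbed: 0.6510 × 2.277×10⁻⁵ = 1.482×10⁻⁵ mol.
Product: Φ × n_abs = 0.182 × 1.482×10⁻⁵ = 2.697×10⁻⁶ mol.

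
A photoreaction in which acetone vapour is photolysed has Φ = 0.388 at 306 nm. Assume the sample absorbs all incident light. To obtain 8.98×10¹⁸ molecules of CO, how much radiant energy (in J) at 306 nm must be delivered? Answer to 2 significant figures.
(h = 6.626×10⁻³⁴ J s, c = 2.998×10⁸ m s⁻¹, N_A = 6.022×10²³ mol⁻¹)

Product: 8.98×10¹⁸ / 6.022×10²³ = 1.491×10⁻⁵ mol.
Photons that must be absorbed: 1.491×10⁻⁵ / 0.388 = 3.843×10⁻⁵ mol.
Photon energy: hc/λ = 6.492×10⁻¹⁹ J; per mole, 3.909×10⁵ J mol⁻¹.
Energy required: 3.843×10⁻⁵ × 3.909×10⁵ = 15 J.

15 J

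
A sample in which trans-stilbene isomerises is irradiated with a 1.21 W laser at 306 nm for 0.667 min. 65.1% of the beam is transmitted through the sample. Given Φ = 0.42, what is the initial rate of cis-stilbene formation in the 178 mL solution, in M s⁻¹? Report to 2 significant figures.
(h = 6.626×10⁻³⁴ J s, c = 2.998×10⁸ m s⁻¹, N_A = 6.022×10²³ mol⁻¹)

Photon energy at 306 nm: hc/λ = (6.626×10⁻³⁴)(2.998×10⁸)/(306×10⁻⁹) = 6.492×10⁻¹⁹ J.
Energy delivered: (1.21 W)(40.02 s) = 48.42 J.
Photons incident: 48.42 / 6.492×10⁻¹⁹ = 7.458×10¹⁹, i.e. 7.458×10¹⁹/6.022×10²³ = 1.238×10⁻⁴ mol.
Fraction absorbed: 1 − 65.1/100 = 0.3490.
Photons absorbed: 0.3490 × 1.238×10⁻⁴ = 4.321×10⁻⁵ mol.
Product formed: 0.42 × 4.321×10⁻⁵ = 1.815×10⁻⁵ mol.
Rate: 1.815×10⁻⁵ mol / (40.02 s × 0.178 L) = 2.5×10⁻⁶ M s⁻¹.

2.5×10⁻⁶ M s⁻¹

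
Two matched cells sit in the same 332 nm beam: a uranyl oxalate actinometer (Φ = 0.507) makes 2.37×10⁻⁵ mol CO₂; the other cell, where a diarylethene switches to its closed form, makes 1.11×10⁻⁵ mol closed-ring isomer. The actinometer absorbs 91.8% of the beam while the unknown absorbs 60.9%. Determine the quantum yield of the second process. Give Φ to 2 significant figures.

Φ = 0.36

Photons absorbed by the actinometer: 2.37×10⁻⁵ / 0.507 = 4.675×10⁻⁵ mol.
Incident flux: 4.675×10⁻⁵ / 0.918 = 5.093×10⁻⁵ einstein.
Absorbed by unknown: 0.609 × 5.093×10⁻⁵ = 3.102×10⁻⁵ mol.
Φ(unknown) = 1.11×10⁻⁵ / 3.102×10⁻⁵ = 0.36.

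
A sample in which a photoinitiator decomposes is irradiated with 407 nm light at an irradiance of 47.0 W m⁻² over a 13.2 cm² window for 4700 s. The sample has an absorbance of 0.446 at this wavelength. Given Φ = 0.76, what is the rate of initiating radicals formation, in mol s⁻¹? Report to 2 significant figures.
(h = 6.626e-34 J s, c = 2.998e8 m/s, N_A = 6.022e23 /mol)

1.0e-7 mol s⁻¹

Photon energy at 407 nm: hc/λ = (6.626e-34)(2.998e8)/(407e-9) = 4.881e-19 J.
Energy delivered: (47.0 W m⁻²)(13.2e-4 m²)(4700 s) = 291.6 J.
Photons incident: 291.6 / 4.881e-19 = 5.974e20, i.e. 5.974e20/6.022e23 = 9.920e-4 mol.
Fraction absorbed: 1 − 10^(−0.446) = 0.6419.
Photons absorbed: 0.6419 × 9.920e-4 = 6.368e-4 mol.
Product formed: 0.76 × 6.368e-4 = 4.840e-4 mol.
Rate: 4.840e-4 / 4700 s = 1.0e-7 mol s⁻¹.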